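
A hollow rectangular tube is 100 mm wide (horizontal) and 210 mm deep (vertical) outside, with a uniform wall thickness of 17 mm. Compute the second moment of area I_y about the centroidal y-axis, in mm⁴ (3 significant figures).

I_y ≈ 1.33 × 10⁷ mm⁴

Break the section into simple shapes (no overlaps), measuring from the bottom-left corner of the bounding box.
Outer rectangle: 100 × 210, A = 21 000 mm², x = 50 mm, Ī = 17 500 000 mm⁴.
Inner void (subtracted): 66 × 176, A = 11 616 mm², x = 50 mm, Ī = 4 216 608 mm⁴.
By symmetry the centroid is at mid-width, x̄ = 50 mm.
All pieces are centred on the centroidal y-axis, so I = ΣĪ (holes subtracted) = 13 283 392 mm⁴.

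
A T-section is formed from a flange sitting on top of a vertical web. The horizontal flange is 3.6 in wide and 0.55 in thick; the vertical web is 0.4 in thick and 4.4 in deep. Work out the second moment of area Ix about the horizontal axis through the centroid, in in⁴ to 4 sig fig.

Decompose the section into non-overlapping parts with the origin at the bottom-left of its bounding rectangle.
Flange: 3.6 × 0.55, A = 1.98 in², y = 4.675 in, Ī = 0.0499125 in⁴.
Web: 0.4 × 4.4, A = 1.76 in², y = 2.2 in, Ī = 2.83947 in⁴.
Centroid: ȳ = ΣA·y / ΣA = 3.51029 in.
Transfer each piece to the horizontal axis through the centroid using Ī + A·d² with d = y − 3.51029:
  flange: d = 1.16471 in → contributes +2.73586 in⁴
  web: d = -1.31029 in → contributes +5.86116 in⁴
Total I = 8.59702 in⁴.

Ix ≈ 8.597 in⁴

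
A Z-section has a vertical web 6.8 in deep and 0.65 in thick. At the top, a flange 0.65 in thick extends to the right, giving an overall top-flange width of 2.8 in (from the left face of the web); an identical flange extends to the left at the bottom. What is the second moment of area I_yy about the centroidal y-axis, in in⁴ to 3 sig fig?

Break the section into simple shapes (no overlaps), measuring from the bottom-left corner of the bounding box.
Web: 0.65 × 6.8, A = 4.42 in², x = 2.475 in, Ī = 0.15562 in⁴.
Top flange (beyond web): 2.15 × 0.65, A = 1.3975 in², x = 3.875 in, Ī = 0.53833 in⁴.
Bottom flange (beyond web): 2.15 × 0.65, A = 1.3975 in², x = 1.075 in, Ī = 0.53833 in⁴.
Centroid: x̄ = ΣA·x / ΣA = 2.475 in.
Transfer each piece to the centroidal y-axis using Ī + A·d² with d = x − 2.475:
  web: d = 0 in → contributes +0.15562 in⁴
  top flange (beyond web): d = 1.4 in → contributes +3.2774 in⁴
  bottom flange (beyond web): d = -1.4 in → contributes +3.2774 in⁴
Total I = 6.7105 in⁴.

I_yy ≈ 6.71 in⁴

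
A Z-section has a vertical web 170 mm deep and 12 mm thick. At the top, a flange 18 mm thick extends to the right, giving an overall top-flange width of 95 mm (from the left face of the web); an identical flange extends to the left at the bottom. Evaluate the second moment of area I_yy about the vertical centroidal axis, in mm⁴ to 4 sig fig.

I_yy ≈ 8.482 × 10⁶ mm⁴

Treat the section as a set of non-overlapping primitives; coordinates are from the bounding-box lower-left.
Web: 12 × 170, A = 2 040 mm², x = 89 mm, Ī = 24 480 mm⁴.
Top flange (beyond web): 83 × 18, A = 1 494 mm², x = 136.5 mm, Ī = 857 681 mm⁴.
Bottom flange (beyond web): 83 × 18, A = 1 494 mm², x = 41.5 mm, Ī = 857 681 mm⁴.
Centroid: x̄ = ΣA·x / ΣA = 89 mm.
Transfer each piece to the vertical centroidal axis using Ī + A·d² with d = x − 89:
  web: d = 0 mm → contributes +24 480 mm⁴
  top flange (beyond web): d = 47.5 mm → contributes +4 228 518 mm⁴
  bottom flange (beyond web): d = -47.5 mm → contributes +4 228 518 mm⁴
Total I = 8 481 516 mm⁴.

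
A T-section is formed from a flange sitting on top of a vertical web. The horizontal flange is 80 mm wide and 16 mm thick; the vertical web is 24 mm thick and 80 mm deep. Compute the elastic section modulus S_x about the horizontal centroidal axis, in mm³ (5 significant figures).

Treat the section as a set of non-overlapping primitives; coordinates are from the bounding-box lower-left.
Flange: 80 × 16, A = 1 280 mm², y = 88 mm, Ī = 27306.67 mm⁴.
Web: 24 × 80, A = 1 920 mm², y = 40 mm, Ī = 1 024 000 mm⁴.
Centroid: ȳ = ΣA·y / ΣA = 59.2 mm.
Transfer each piece to the horizontal centroidal axis using Ī + A·d² with d = y − 59.2:
  flange: d = 28.8 mm → contributes +1 088 990 mm⁴
  web: d = -19.2 mm → contributes +1 731 789 mm⁴
Total I = 2 820 779 mm⁴.
Extreme fibre distance c = 59.2 mm; S = I/c = 47648.29 mm³.

S_x ≈ 4.7648 × 10⁴ mm³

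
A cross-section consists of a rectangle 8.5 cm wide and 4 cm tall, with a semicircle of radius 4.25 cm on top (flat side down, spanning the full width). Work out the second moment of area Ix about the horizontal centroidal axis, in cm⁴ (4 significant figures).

Break the section into simple shapes (no overlaps), measuring from the bottom-left corner of the bounding box.
Rectangular body: 8.5 × 4, A = 34 cm², y = 2 cm, Ī = 45.3333 cm⁴.
Semicircular cap: semicircle r = 4.25, A = 28.3725 cm², y = 5.80376 cm, Ī = 35.8086 cm⁴.
Centroid: ȳ = ΣA·y / ΣA = 3.73028 cm.
Transfer each piece to the horizontal centroidal axis using Ī + A·d² with d = y − 3.73028:
  rectangular body: d = -1.73028 cm → contributes +147.125 cm⁴
  semicircular cap: d = 2.07347 cm → contributes +157.79 cm⁴
Total I = 304.916 cm⁴.

Ix ≈ 304.9 cm⁴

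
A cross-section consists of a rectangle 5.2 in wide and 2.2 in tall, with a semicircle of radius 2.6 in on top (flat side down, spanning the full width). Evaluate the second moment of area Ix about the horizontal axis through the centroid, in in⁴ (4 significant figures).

Split into non-overlapping primitives; take the origin at the lower-left of the bounding box.
Rectangular body: 5.2 × 2.2, A = 11.44 in², y = 1.1 in, Ī = 4.61413 in⁴.
Semicircular cap: semicircle r = 2.6, A = 10.6186 in², y = 3.30347 in, Ī = 5.01563 in⁴.
Centroid: ȳ = ΣA·y / ΣA = 2.16071 in.
Transfer each piece to the horizontal axis through the centroid using Ī + A·d² with d = y − 2.16071:
  rectangular body: d = -1.06071 in → contributes +17.4854 in⁴
  semicircular cap: d = 1.14276 in → contributes +18.8825 in⁴
Total I = 36.3679 in⁴.

Ix ≈ 36.37 in⁴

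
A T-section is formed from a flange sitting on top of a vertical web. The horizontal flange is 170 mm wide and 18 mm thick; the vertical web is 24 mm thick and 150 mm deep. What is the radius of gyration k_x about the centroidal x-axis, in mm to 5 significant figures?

k_x ≈ 52.710 mm

Break the section into simple shapes (no overlaps), measuring from the bottom-left corner of the bounding box.
Flange: 170 × 18, A = 3 060 mm², y = 159 mm, Ī = 82 620 mm⁴.
Web: 24 × 150, A = 3 600 mm², y = 75 mm, Ī = 6 750 000 mm⁴.
Centroid: ȳ = ΣA·y / ΣA = 113.5946 mm.
Transfer each piece to the centroidal x-axis using Ī + A·d² with d = y − 113.5946:
  flange: d = 45.40541 mm → contributes +6 391 272 mm⁴
  web: d = -38.59459 mm → contributes +12 112 354 mm⁴
Total I = 18 503 625 mm⁴.
Radius of gyration: k = √(I/A) = √(18 503 625 / 6 660) = 52.70979 mm.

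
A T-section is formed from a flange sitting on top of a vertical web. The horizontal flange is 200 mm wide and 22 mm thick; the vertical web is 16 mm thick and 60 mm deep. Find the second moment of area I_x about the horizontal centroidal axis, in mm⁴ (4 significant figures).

Decompose the section into non-overlapping parts with the origin at the bottom-left of its bounding rectangle.
Flange: 200 × 22, A = 4 400 mm², y = 71 mm, Ī = 177 467 mm⁴.
Web: 16 × 60, A = 960 mm², y = 30 mm, Ī = 288 000 mm⁴.
Centroid: ȳ = ΣA·y / ΣA = 63.6567 mm.
Transfer each piece to the horizontal centroidal axis using Ī + A·d² with d = y − 63.6567:
  flange: d = 7.34328 mm → contributes +414 731 mm⁴
  web: d = -33.6567 mm → contributes +1 375 464 mm⁴
Total I = 1 790 195 mm⁴.

I_x ≈ 1.790 × 10⁶ mm⁴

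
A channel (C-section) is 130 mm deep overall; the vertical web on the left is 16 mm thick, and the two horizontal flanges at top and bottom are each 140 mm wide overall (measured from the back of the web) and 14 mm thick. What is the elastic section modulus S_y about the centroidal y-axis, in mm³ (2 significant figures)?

S_y ≈ 1.2 × 10⁵ mm³

Break the section into simple shapes (no overlaps), measuring from the bottom-left corner of the bounding box.
Web: 16 × 130, A = 2 080 mm², x = 8 mm, Ī = 44 373 mm⁴.
Top flange (beyond web): 124 × 14, A = 1 736 mm², x = 78 mm, Ī = 2 224 395 mm⁴.
Bottom flange (beyond web): 124 × 14, A = 1 736 mm², x = 78 mm, Ī = 2 224 395 mm⁴.
Centroid: x̄ = ΣA·x / ΣA = 51.78 mm.
Transfer each piece to the centroidal y-axis using Ī + A·d² with d = x − 51.78:
  web: d = -43.78 mm → contributes +4 030 214 mm⁴
  top flange (beyond web): d = 26.22 mm → contributes +3 418 310 mm⁴
  bottom flange (beyond web): d = 26.22 mm → contributes +3 418 310 mm⁴
Total I = 10 866 834 mm⁴.
Extreme fibre distance c = 88.22 mm; S = I/c = 123 172 mm³.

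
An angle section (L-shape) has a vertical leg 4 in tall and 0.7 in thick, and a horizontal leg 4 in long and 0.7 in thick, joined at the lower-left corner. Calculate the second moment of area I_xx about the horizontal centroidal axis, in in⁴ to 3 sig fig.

I_xx ≈ 7.27 in⁴

Break the section into simple shapes (no overlaps), measuring from the bottom-left corner of the bounding box.
Vertical leg: 0.7 × 4, A = 2.8 in², y = 2 in, Ī = 3.7333 in⁴.
Horizontal leg (remainder): 3.3 × 0.7, A = 2.31 in², y = 0.35 in, Ī = 0.094325 in⁴.
Centroid: ȳ = ΣA·y / ΣA = 1.2541 in.
Transfer each piece to the horizontal centroidal axis using Ī + A·d² with d = y − 1.2541:
  vertical leg: d = 0.74589 in → contributes +5.2911 in⁴
  horizontal leg (remainder): d = -0.90411 in → contributes +1.9826 in⁴
Total I = 7.2737 in⁴.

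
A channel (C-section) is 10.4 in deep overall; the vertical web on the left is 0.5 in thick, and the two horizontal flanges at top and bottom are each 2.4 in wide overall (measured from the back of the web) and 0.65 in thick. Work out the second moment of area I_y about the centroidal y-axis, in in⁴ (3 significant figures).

Break the section into simple shapes (no overlaps), measuring from the bottom-left corner of the bounding box.
Web: 0.5 × 10.4, A = 5.2 in², x = 0.25 in, Ī = 0.10833 in⁴.
Top flange (beyond web): 1.9 × 0.65, A = 1.235 in², x = 1.45 in, Ī = 0.37153 in⁴.
Bottom flange (beyond web): 1.9 × 0.65, A = 1.235 in², x = 1.45 in, Ī = 0.37153 in⁴.
Centroid: x̄ = ΣA·x / ΣA = 0.63644 in.
Transfer each piece to the centroidal y-axis using Ī + A·d² with d = x − 0.63644:
  web: d = -0.38644 in → contributes +0.88488 in⁴
  top flange (beyond web): d = 0.81356 in → contributes +1.1889 in⁴
  bottom flange (beyond web): d = 0.81356 in → contributes +1.1889 in⁴
Total I = 3.2628 in⁴.

I_y ≈ 3.26 in⁴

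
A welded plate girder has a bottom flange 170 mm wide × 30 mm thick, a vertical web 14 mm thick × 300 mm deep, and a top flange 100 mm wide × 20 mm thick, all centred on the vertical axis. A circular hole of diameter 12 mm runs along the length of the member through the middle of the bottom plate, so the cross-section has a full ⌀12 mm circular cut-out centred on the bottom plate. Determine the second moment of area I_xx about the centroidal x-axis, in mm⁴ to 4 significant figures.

I_xx ≈ 1.963 × 10⁸ mm⁴

Decompose the section into non-overlapping parts with the origin at the bottom-left of its bounding rectangle.
Bottom plate: 170 × 30, A = 5 100 mm², y = 15 mm, Ī = 382 500 mm⁴.
Web plate: 14 × 300, A = 4 200 mm², y = 180 mm, Ī = 31 500 000 mm⁴.
Top plate: 100 × 20, A = 2 000 mm², y = 340 mm, Ī = 66666.7 mm⁴.
Hole (subtracted): ⌀12, A = 113.097 mm², y = 15 mm, Ī = 1017.88 mm⁴.
Centroid: ȳ = ΣA·y / ΣA = 135.051 mm.
Transfer each piece to the centroidal x-axis using Ī + A·d² with d = y − 135.051:
  bottom plate: d = -120.051 mm → contributes +73 885 063 mm⁴
  web plate: d = 44.9489 mm → contributes +39 985 694 mm⁴
  top plate: d = 204.949 mm → contributes +84 074 768 mm⁴
  hole: d = -120.051 mm → contributes −1 631 007 mm⁴
Total I = 196 314 518 mm⁴.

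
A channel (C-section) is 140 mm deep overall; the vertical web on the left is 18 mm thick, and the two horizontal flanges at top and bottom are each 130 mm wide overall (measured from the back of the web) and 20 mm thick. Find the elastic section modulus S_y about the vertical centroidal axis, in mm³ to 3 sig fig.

Treat the section as a set of non-overlapping primitives; coordinates are from the bounding-box lower-left.
Web: 18 × 140, A = 2 520 mm², x = 9 mm, Ī = 68 040 mm⁴.
Top flange (beyond web): 112 × 20, A = 2 240 mm², x = 74 mm, Ī = 2 341 547 mm⁴.
Bottom flange (beyond web): 112 × 20, A = 2 240 mm², x = 74 mm, Ī = 2 341 547 mm⁴.
Centroid: x̄ = ΣA·x / ΣA = 50.6 mm.
Transfer each piece to the vertical centroidal axis using Ī + A·d² with d = x − 50.6:
  web: d = -41.6 mm → contributes +4 429 051 mm⁴
  top flange (beyond web): d = 23.4 mm → contributes +3 568 081 mm⁴
  bottom flange (beyond web): d = 23.4 mm → contributes +3 568 081 mm⁴
Total I = 11 565 213 mm⁴.
Extreme fibre distance c = 79.4 mm; S = I/c = 145 658 mm³.

S_y ≈ 1.46 × 10⁵ mm³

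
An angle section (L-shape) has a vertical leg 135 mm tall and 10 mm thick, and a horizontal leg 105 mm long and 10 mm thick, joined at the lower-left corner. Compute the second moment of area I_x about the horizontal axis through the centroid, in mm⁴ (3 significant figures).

Break the section into simple shapes (no overlaps), measuring from the bottom-left corner of the bounding box.
Vertical leg: 10 × 135, A = 1 350 mm², y = 67.5 mm, Ī = 2 050 313 mm⁴.
Horizontal leg (remainder): 95 × 10, A = 950 mm², y = 5 mm, Ī = 7916.7 mm⁴.
Centroid: ȳ = ΣA·y / ΣA = 41.685 mm.
Transfer each piece to the horizontal axis through the centroid using Ī + A·d² with d = y − 41.685:
  vertical leg: d = 25.815 mm → contributes +2 949 987 mm⁴
  horizontal leg (remainder): d = -36.685 mm → contributes +1 286 401 mm⁴
Total I = 4 236 388 mm⁴.

I_x ≈ 4.24 × 10⁶ mm⁴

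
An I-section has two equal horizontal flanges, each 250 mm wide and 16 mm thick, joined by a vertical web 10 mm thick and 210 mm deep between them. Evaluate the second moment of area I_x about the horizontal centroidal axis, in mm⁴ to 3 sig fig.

Treat the section as a set of non-overlapping primitives; coordinates are from the bounding-box lower-left.
Bottom flange: 250 × 16, A = 4 000 mm², y = 8 mm, Ī = 85 333 mm⁴.
Web: 10 × 210, A = 2 100 mm², y = 121 mm, Ī = 7 717 500 mm⁴.
Top flange: 250 × 16, A = 4 000 mm², y = 234 mm, Ī = 85 333 mm⁴.
By symmetry the centroid is at mid-height, ȳ = 121 mm.
Transfer each piece to the horizontal centroidal axis using Ī + A·d² with d = y − 121:
  bottom flange: d = -113 mm → contributes +51 161 333 mm⁴
  web: d = 0 mm → contributes +7 717 500 mm⁴
  top flange: d = 113 mm → contributes +51 161 333 mm⁴
Total I = 110 040 167 mm⁴.

I_x ≈ 1.10 × 10⁸ mm⁴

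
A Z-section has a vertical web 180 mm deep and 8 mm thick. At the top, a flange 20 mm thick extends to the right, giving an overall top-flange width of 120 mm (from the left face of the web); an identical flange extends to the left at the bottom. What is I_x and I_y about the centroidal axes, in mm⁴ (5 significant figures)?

I_x ≈ 3.2709 × 10⁷ mm⁴, I_y ≈ 2.0819 × 10⁷ mm⁴

Decompose the section into non-overlapping parts with the origin at the bottom-left of its bounding rectangle.
Web: 8 × 180, A = 1 440 mm², y = 90 mm, Ī = 3 888 000 mm⁴.
Top flange (beyond web): 112 × 20, A = 2 240 mm², y = 170 mm, Ī = 74666.67 mm⁴.
Bottom flange (beyond web): 112 × 20, A = 2 240 mm², y = 10 mm, Ī = 74666.67 mm⁴.
Centroid: ȳ = ΣA·y / ΣA = 90 mm.
Transfer each piece to the centroidal x-axis using Ī + A·d² with d = y − 90:
  web: d = 0 mm → contributes +3 888 000 mm⁴
  top flange (beyond web): d = 80 mm → contributes +14 410 667 mm⁴
  bottom flange (beyond web): d = -80 mm → contributes +14 410 667 mm⁴
Total I = 32 709 333 mm⁴.
For the y-axis: x̄ = 116 mm.
Repeating about the centroidal y-axis gives I_y = 20 818 773 mm⁴.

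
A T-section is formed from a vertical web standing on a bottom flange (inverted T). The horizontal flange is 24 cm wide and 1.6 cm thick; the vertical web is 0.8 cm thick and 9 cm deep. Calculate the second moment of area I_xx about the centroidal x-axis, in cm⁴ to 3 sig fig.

I_xx ≈ 227 cm⁴

Break the section into simple shapes (no overlaps), measuring from the bottom-left corner of the bounding box.
Flange: 24 × 1.6, A = 38.4 cm², y = 0.8 cm, Ī = 8.192 cm⁴.
Web: 0.8 × 9, A = 7.2 cm², y = 6.1 cm, Ī = 48.6 cm⁴.
Centroid: ȳ = ΣA·y / ΣA = 1.6368 cm.
Transfer each piece to the centroidal x-axis using Ī + A·d² with d = y − 1.6368:
  flange: d = -0.83684 cm → contributes +35.084 cm⁴
  web: d = 4.4632 cm → contributes +192.02 cm⁴
Total I = 227.11 cm⁴.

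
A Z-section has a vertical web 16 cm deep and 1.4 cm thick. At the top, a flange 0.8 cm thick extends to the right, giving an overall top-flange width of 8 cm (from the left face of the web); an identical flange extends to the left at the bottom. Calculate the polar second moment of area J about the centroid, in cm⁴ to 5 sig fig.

J ≈ 1299.3 cm⁴

Treat the section as a set of non-overlapping primitives; coordinates are from the bounding-box lower-left.
Web: 1.4 × 16, A = 22.4 cm², y = 8 cm, Ī = 477.8667 cm⁴.
Top flange (beyond web): 6.6 × 0.8, A = 5.28 cm², y = 15.6 cm, Ī = 0.2816 cm⁴.
Bottom flange (beyond web): 6.6 × 0.8, A = 5.28 cm², y = 0.4 cm, Ī = 0.2816 cm⁴.
Centroid: ȳ = ΣA·y / ΣA = 8 cm.
Transfer each piece to the centroidal x-axis using Ī + A·d² with d = y − 8:
  web: d = 0 cm → contributes +477.8667 cm⁴
  top flange (beyond web): d = 7.6 cm → contributes +305.2544 cm⁴
  bottom flange (beyond web): d = -7.6 cm → contributes +305.2544 cm⁴
Total I = 1088.375 cm⁴.
For the y-axis: x̄ = 7.3 cm.
Repeating about the centroidal y-axis gives I_y = 210.9515 cm⁴.
Polar second moment: J = I_x + I_y = 1299.327 cm⁴.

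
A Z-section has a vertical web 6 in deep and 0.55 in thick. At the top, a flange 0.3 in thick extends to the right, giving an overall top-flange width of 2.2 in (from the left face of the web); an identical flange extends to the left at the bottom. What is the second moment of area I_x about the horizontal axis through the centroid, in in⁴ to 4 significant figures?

I_x ≈ 17.95 in⁴

Decompose the section into non-overlapping parts with the origin at the bottom-left of its bounding rectangle.
Web: 0.55 × 6, A = 3.3 in², y = 3 in, Ī = 9.9 in⁴.
Top flange (beyond web): 1.65 × 0.3, A = 0.495 in², y = 5.85 in, Ī = 0.0037125 in⁴.
Bottom flange (beyond web): 1.65 × 0.3, A = 0.495 in², y = 0.15 in, Ī = 0.0037125 in⁴.
Centroid: ȳ = ΣA·y / ΣA = 3 in.
Transfer each piece to the horizontal axis through the centroid using Ī + A·d² with d = y − 3:
  web: d = 0 in → contributes +9.9 in⁴
  top flange (beyond web): d = 2.85 in → contributes +4.02435 in⁴
  bottom flange (beyond web): d = -2.85 in → contributes +4.02435 in⁴
Total I = 17.9487 in⁴.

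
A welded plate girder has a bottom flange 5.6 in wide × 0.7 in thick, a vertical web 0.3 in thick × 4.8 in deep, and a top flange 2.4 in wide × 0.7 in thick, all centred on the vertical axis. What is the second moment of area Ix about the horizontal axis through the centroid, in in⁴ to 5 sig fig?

Treat the section as a set of non-overlapping primitives; coordinates are from the bounding-box lower-left.
Bottom plate: 5.6 × 0.7, A = 3.92 in², y = 0.35 in, Ī = 0.1600667 in⁴.
Web plate: 0.3 × 4.8, A = 1.44 in², y = 3.1 in, Ī = 2.7648 in⁴.
Top plate: 2.4 × 0.7, A = 1.68 in², y = 5.85 in, Ī = 0.0686 in⁴.
Centroid: ȳ = ΣA·y / ΣA = 2.225 in.
Transfer each piece to the horizontal axis through the centroid using Ī + A·d² with d = y − 2.225:
  bottom plate: d = -1.875 in → contributes +13.94132 in⁴
  web plate: d = 0.875 in → contributes +3.8673 in⁴
  top plate: d = 3.625 in → contributes +22.14485 in⁴
Total I = 39.95347 in⁴.

Ix ≈ 39.953 in⁴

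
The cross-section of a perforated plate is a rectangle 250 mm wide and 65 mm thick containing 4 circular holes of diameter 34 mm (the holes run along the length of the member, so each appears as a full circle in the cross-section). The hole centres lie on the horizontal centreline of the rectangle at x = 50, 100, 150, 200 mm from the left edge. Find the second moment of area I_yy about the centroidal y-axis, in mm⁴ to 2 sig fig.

I_yy ≈ 7.3 × 10⁷ mm⁴

Break the section into simple shapes (no overlaps), measuring from the bottom-left corner of the bounding box.
Plate: 250 × 65, A = 16 250 mm², x = 125 mm, Ī = 84 635 417 mm⁴.
Hole 1 (subtracted): ⌀34, A = 907.9 mm², x = 50 mm, Ī = 65 597 mm⁴.
Hole 2 (subtracted): ⌀34, A = 907.9 mm², x = 100 mm, Ī = 65 597 mm⁴.
Hole 3 (subtracted): ⌀34, A = 907.9 mm², x = 150 mm, Ī = 65 597 mm⁴.
Hole 4 (subtracted): ⌀34, A = 907.9 mm², x = 200 mm, Ī = 65 597 mm⁴.
By symmetry the centroid is at mid-width, x̄ = 125 mm.
Transfer each piece to the centroidal y-axis using Ī + A·d² with d = x − 125:
  plate: d = 0 mm → contributes +84 635 417 mm⁴
  hole 1: d = -75 mm → contributes −5 172 649 mm⁴
  hole 2: d = -25 mm → contributes −633 047 mm⁴
  hole 3: d = 25 mm → contributes −633 047 mm⁴
  hole 4: d = 75 mm → contributes −5 172 649 mm⁴
Total I = 73 024 024 mm⁴.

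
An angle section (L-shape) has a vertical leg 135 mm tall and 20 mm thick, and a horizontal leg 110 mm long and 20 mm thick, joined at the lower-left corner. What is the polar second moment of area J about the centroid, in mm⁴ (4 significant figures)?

J ≈ 1.230 × 10⁷ mm⁴

Treat the section as a set of non-overlapping primitives; coordinates are from the bounding-box lower-left.
Vertical leg: 20 × 135, A = 2 700 mm², y = 67.5 mm, Ī = 4 100 625 mm⁴.
Horizontal leg (remainder): 90 × 20, A = 1 800 mm², y = 10 mm, Ī = 60 000 mm⁴.
Centroid: ȳ = ΣA·y / ΣA = 44.5 mm.
Transfer each piece to the centroidal x-axis using Ī + A·d² with d = y − 44.5:
  vertical leg: d = 23 mm → contributes +5 528 925 mm⁴
  horizontal leg (remainder): d = -34.5 mm → contributes +2 202 450 mm⁴
Total I = 7 731 375 mm⁴.
For the y-axis: x̄ = 32 mm.
Repeating about the centroidal y-axis gives I_y = 4 572 000 mm⁴.
Polar second moment: J = I_x + I_y = 12 303 375 mm⁴.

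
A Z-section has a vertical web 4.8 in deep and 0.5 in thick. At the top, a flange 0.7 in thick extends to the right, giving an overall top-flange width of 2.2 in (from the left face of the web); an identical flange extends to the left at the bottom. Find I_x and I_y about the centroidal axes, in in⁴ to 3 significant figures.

I_x ≈ 14.7 in⁴, I_y ≈ 3.50 in⁴

Split into non-overlapping primitives; take the origin at the lower-left of the bounding box.
Web: 0.5 × 4.8, A = 2.4 in², y = 2.4 in, Ī = 4.608 in⁴.
Top flange (beyond web): 1.7 × 0.7, A = 1.19 in², y = 4.45 in, Ī = 0.048592 in⁴.
Bottom flange (beyond web): 1.7 × 0.7, A = 1.19 in², y = 0.35 in, Ī = 0.048592 in⁴.
Centroid: ȳ = ΣA·y / ΣA = 2.4 in.
Transfer each piece to the centroidal x-axis using Ī + A·d² with d = y − 2.4:
  web: d = 0 in → contributes +4.608 in⁴
  top flange (beyond web): d = 2.05 in → contributes +5.0496 in⁴
  bottom flange (beyond web): d = -2.05 in → contributes +5.0496 in⁴
Total I = 14.707 in⁴.
For the y-axis: x̄ = 1.95 in.
Repeating about the centroidal y-axis gives I_y = 3.503 in⁴.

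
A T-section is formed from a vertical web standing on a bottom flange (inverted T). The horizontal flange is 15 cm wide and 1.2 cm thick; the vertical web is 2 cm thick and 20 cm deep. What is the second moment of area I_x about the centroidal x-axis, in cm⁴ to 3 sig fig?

I_x ≈ 2730 cm⁴

Treat the section as a set of non-overlapping primitives; coordinates are from the bounding-box lower-left.
Flange: 15 × 1.2, A = 18 cm², y = 0.6 cm, Ī = 2.16 cm⁴.
Web: 2 × 20, A = 40 cm², y = 11.2 cm, Ī = 1333.3 cm⁴.
Centroid: ȳ = ΣA·y / ΣA = 7.9103 cm.
Transfer each piece to the centroidal x-axis using Ī + A·d² with d = y − 7.9103:
  flange: d = -7.3103 cm → contributes +964.1 cm⁴
  web: d = 3.2897 cm → contributes +1766.2 cm⁴
Total I = 2730.3 cm⁴.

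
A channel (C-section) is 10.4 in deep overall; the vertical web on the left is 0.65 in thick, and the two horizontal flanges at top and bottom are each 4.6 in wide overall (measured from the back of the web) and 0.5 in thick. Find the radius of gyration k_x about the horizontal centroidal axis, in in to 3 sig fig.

k_x ≈ 3.84 in

Break the section into simple shapes (no overlaps), measuring from the bottom-left corner of the bounding box.
Web: 0.65 × 10.4, A = 6.76 in², y = 5.2 in, Ī = 60.93 in⁴.
Top flange (beyond web): 3.95 × 0.5, A = 1.975 in², y = 10.15 in, Ī = 0.041146 in⁴.
Bottom flange (beyond web): 3.95 × 0.5, A = 1.975 in², y = 0.25 in, Ī = 0.041146 in⁴.
By symmetry the centroid is at mid-height, ȳ = 5.2 in.
Transfer each piece to the horizontal centroidal axis using Ī + A·d² with d = y − 5.2:
  web: d = 0 in → contributes +60.93 in⁴
  top flange (beyond web): d = 4.95 in → contributes +48.434 in⁴
  bottom flange (beyond web): d = -4.95 in → contributes +48.434 in⁴
Total I = 157.8 in⁴.
Radius of gyration: k = √(I/A) = √(157.8 / 10.71) = 3.8384 in.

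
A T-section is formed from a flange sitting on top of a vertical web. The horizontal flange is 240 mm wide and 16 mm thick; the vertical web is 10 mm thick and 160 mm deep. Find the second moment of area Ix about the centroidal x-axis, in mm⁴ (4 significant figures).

Split into non-overlapping primitives; take the origin at the lower-left of the bounding box.
Flange: 240 × 16, A = 3 840 mm², y = 168 mm, Ī = 81 920 mm⁴.
Web: 10 × 160, A = 1 600 mm², y = 80 mm, Ī = 3 413 333 mm⁴.
Centroid: ȳ = ΣA·y / ΣA = 142.118 mm.
Transfer each piece to the centroidal x-axis using Ī + A·d² with d = y − 142.118:
  flange: d = 25.8824 mm → contributes +2 654 321 mm⁴
  web: d = -62.1176 mm → contributes +9 587 097 mm⁴
Total I = 12 241 418 mm⁴.

Ix ≈ 1.224 × 10⁷ mm⁴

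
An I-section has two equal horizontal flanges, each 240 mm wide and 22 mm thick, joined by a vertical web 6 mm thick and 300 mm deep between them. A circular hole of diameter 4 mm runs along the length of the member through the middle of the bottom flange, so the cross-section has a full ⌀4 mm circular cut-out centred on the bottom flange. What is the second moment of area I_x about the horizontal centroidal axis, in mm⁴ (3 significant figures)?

I_x ≈ 2.87 × 10⁸ mm⁴

Decompose the section into non-overlapping parts with the origin at the bottom-left of its bounding rectangle.
Bottom flange: 240 × 22, A = 5 280 mm², y = 11 mm, Ī = 212 960 mm⁴.
Web: 6 × 300, A = 1 800 mm², y = 172 mm, Ī = 13 500 000 mm⁴.
Top flange: 240 × 22, A = 5 280 mm², y = 333 mm, Ī = 212 960 mm⁴.
Hole (subtracted): ⌀4, A = 12.566 mm², y = 11 mm, Ī = 12.566 mm⁴.
Centroid: ȳ = ΣA·y / ΣA = 172.16 mm.
Transfer each piece to the horizontal centroidal axis using Ī + A·d² with d = y − 172.16:
  bottom flange: d = -161.16 mm → contributes +137 354 561 mm⁴
  web: d = -0.16385 mm → contributes +13 500 048 mm⁴
  top flange: d = 160.84 mm → contributes +136 797 402 mm⁴
  hole: d = -161.16 mm → contributes −326 409 mm⁴
Total I = 287 325 603 mm⁴.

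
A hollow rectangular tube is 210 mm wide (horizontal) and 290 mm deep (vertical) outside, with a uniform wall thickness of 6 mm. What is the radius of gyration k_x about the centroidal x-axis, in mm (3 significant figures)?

k_x ≈ 111 mm

Break the section into simple shapes (no overlaps), measuring from the bottom-left corner of the bounding box.
Outer rectangle: 210 × 290, A = 60 900 mm², y = 145 mm, Ī = 426 807 500 mm⁴.
Inner void (subtracted): 198 × 278, A = 55 044 mm², y = 145 mm, Ī = 354 501 708 mm⁴.
By symmetry the centroid is at mid-height, ȳ = 145 mm.
All pieces are centred on the centroidal x-axis, so I = ΣĪ (holes subtracted) = 72 305 792 mm⁴.
Radius of gyration: k = √(I/A) = √(72 305 792 / 5 856) = 111.12 mm.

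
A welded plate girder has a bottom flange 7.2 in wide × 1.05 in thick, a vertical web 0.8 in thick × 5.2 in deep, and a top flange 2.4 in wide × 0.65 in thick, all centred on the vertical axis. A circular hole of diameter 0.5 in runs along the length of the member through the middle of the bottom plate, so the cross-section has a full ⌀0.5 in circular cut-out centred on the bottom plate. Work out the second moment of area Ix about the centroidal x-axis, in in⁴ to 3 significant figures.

Break the section into simple shapes (no overlaps), measuring from the bottom-left corner of the bounding box.
Bottom plate: 7.2 × 1.05, A = 7.56 in², y = 0.525 in, Ī = 0.69458 in⁴.
Web plate: 0.8 × 5.2, A = 4.16 in², y = 3.65 in, Ī = 9.3739 in⁴.
Top plate: 2.4 × 0.65, A = 1.56 in², y = 6.575 in, Ī = 0.054925 in⁴.
Hole (subtracted): ⌀0.5, A = 0.19635 in², y = 0.525 in, Ī = 0.003068 in⁴.
Centroid: ȳ = ΣA·y / ΣA = 2.24 in.
Transfer each piece to the centroidal x-axis using Ī + A·d² with d = y − 2.24:
  bottom plate: d = -1.715 in → contributes +22.929 in⁴
  web plate: d = 1.41 in → contributes +17.645 in⁴
  top plate: d = 4.335 in → contributes +29.371 in⁴
  hole: d = -1.715 in → contributes −0.58055 in⁴
Total I = 69.365 in⁴.

Ix ≈ 69.4 in⁴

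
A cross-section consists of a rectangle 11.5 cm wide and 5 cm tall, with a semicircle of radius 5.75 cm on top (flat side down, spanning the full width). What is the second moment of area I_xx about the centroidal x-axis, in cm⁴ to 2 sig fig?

Split into non-overlapping primitives; take the origin at the lower-left of the bounding box.
Rectangular body: 11.5 × 5, A = 57.5 cm², y = 2.5 cm, Ī = 119.8 cm⁴.
Semicircular cap: semicircle r = 5.75, A = 51.93 cm², y = 7.44 cm, Ī = 120 cm⁴.
Centroid: ȳ = ΣA·y / ΣA = 4.845 cm.
Transfer each piece to the centroidal x-axis using Ī + A·d² with d = y − 4.845:
  rectangular body: d = -2.345 cm → contributes +435.9 cm⁴
  semicircular cap: d = 2.596 cm → contributes +469.9 cm⁴
Total I = 905.8 cm⁴.

I_xx ≈ 910 cm⁴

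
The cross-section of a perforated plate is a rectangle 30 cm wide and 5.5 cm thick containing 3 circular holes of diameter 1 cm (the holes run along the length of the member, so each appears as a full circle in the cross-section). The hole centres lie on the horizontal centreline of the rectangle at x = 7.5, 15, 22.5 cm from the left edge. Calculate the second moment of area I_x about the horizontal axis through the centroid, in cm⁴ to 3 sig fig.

Split into non-overlapping primitives; take the origin at the lower-left of the bounding box.
Plate: 30 × 5.5, A = 165 cm², y = 2.75 cm, Ī = 415.94 cm⁴.
Hole 1 (subtracted): ⌀1, A = 0.7854 cm², y = 2.75 cm, Ī = 0.049087 cm⁴.
Hole 2 (subtracted): ⌀1, A = 0.7854 cm², y = 2.75 cm, Ī = 0.049087 cm⁴.
Hole 3 (subtracted): ⌀1, A = 0.7854 cm², y = 2.75 cm, Ī = 0.049087 cm⁴.
By symmetry the centroid is at mid-height, ȳ = 2.75 cm.
All pieces are centred on the horizontal axis through the centroid, so I = ΣĪ (holes subtracted) = 415.79 cm⁴.

I_x ≈ 416 cm⁴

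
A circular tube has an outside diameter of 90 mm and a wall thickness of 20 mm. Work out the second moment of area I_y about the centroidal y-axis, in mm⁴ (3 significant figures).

Treat the section as a set of non-overlapping primitives; coordinates are from the bounding-box lower-left.
Outer circle: ⌀90, A = 6361.7 mm², x = 45 mm, Ī = 3 220 623 mm⁴.
Bore (subtracted): ⌀50, A = 1963.5 mm², x = 45 mm, Ī = 306 796 mm⁴.
By symmetry the centroid is at mid-width, x̄ = 45 mm.
All pieces are centred on the centroidal y-axis, so I = ΣĪ (holes subtracted) = 2 913 827 mm⁴.

I_y ≈ 2.91 × 10⁶ mm⁴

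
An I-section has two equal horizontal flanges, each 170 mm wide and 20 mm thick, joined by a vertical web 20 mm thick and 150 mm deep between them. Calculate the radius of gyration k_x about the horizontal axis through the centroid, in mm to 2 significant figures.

k_x ≈ 75 mm

Treat the section as a set of non-overlapping primitives; coordinates are from the bounding-box lower-left.
Bottom flange: 170 × 20, A = 3 400 mm², y = 10 mm, Ī = 113 333 mm⁴.
Web: 20 × 150, A = 3 000 mm², y = 95 mm, Ī = 5 625 000 mm⁴.
Top flange: 170 × 20, A = 3 400 mm², y = 180 mm, Ī = 113 333 mm⁴.
By symmetry the centroid is at mid-height, ȳ = 95 mm.
Transfer each piece to the horizontal axis through the centroid using Ī + A·d² with d = y − 95:
  bottom flange: d = -85 mm → contributes +24 678 333 mm⁴
  web: d = 0 mm → contributes +5 625 000 mm⁴
  top flange: d = 85 mm → contributes +24 678 333 mm⁴
Total I = 54 981 667 mm⁴.
Radius of gyration: k = √(I/A) = √(54 981 667 / 9 800) = 74.9 mm.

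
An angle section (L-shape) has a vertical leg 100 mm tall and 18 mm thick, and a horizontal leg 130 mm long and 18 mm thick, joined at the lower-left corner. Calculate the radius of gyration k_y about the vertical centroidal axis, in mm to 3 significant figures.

Split into non-overlapping primitives; take the origin at the lower-left of the bounding box.
Vertical leg: 18 × 100, A = 1 800 mm², x = 9 mm, Ī = 48 600 mm⁴.
Horizontal leg (remainder): 112 × 18, A = 2 016 mm², x = 74 mm, Ī = 2 107 392 mm⁴.
Centroid: x̄ = ΣA·x / ΣA = 43.34 mm.
Transfer each piece to the vertical centroidal axis using Ī + A·d² with d = x − 43.34:
  vertical leg: d = -34.34 mm → contributes +2 171 177 mm⁴
  horizontal leg (remainder): d = 30.66 mm → contributes +4 002 550 mm⁴
Total I = 6 173 728 mm⁴.
Radius of gyration: k = √(I/A) = √(6 173 728 / 3 816) = 40.223 mm.

k_y ≈ 40.2 mm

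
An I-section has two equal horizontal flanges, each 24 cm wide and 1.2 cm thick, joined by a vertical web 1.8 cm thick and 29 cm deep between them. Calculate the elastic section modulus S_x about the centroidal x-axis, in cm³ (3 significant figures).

S_x ≈ 1070 cm³

Decompose the section into non-overlapping parts with the origin at the bottom-left of its bounding rectangle.
Bottom flange: 24 × 1.2, A = 28.8 cm², y = 0.6 cm, Ī = 3.456 cm⁴.
Web: 1.8 × 29, A = 52.2 cm², y = 15.7 cm, Ī = 3658.4 cm⁴.
Top flange: 24 × 1.2, A = 28.8 cm², y = 30.8 cm, Ī = 3.456 cm⁴.
By symmetry the centroid is at mid-height, ȳ = 15.7 cm.
Transfer each piece to the centroidal x-axis using Ī + A·d² with d = y − 15.7:
  bottom flange: d = -15.1 cm → contributes +6570.1 cm⁴
  web: d = 0 cm → contributes +3658.4 cm⁴
  top flange: d = 15.1 cm → contributes +6570.1 cm⁴
Total I = 16 799 cm⁴.
Extreme fibre distance c = 15.7 cm; S = I/c = 1 070 cm³.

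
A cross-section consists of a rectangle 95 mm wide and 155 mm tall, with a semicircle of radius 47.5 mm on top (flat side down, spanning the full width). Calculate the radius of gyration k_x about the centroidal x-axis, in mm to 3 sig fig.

Split into non-overlapping primitives; take the origin at the lower-left of the bounding box.
Rectangular body: 95 × 155, A = 14 725 mm², y = 77.5 mm, Ī = 29 480 677 mm⁴.
Semicircular cap: semicircle r = 47.5, A = 3544.1 mm², y = 175.16 mm, Ī = 558 736 mm⁴.
Centroid: ȳ = ΣA·y / ΣA = 96.445 mm.
Transfer each piece to the centroidal x-axis using Ī + A·d² with d = y − 96.445:
  rectangular body: d = -18.945 mm → contributes +34 765 919 mm⁴
  semicircular cap: d = 78.714 mm → contributes +22 517 762 mm⁴
Total I = 57 283 681 mm⁴.
Radius of gyration: k = √(I/A) = √(57 283 681 / 18 269) = 55.996 mm.

k_x ≈ 56.0 mm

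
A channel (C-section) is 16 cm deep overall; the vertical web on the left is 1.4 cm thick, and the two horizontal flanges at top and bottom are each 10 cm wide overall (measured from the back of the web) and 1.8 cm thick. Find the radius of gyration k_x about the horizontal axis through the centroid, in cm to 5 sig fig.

Treat the section as a set of non-overlapping primitives; coordinates are from the bounding-box lower-left.
Web: 1.4 × 16, A = 22.4 cm², y = 8 cm, Ī = 477.8667 cm⁴.
Top flange (beyond web): 8.6 × 1.8, A = 15.48 cm², y = 15.1 cm, Ī = 4.1796 cm⁴.
Bottom flange (beyond web): 8.6 × 1.8, A = 15.48 cm², y = 0.9 cm, Ī = 4.1796 cm⁴.
By symmetry the centroid is at mid-height, ȳ = 8 cm.
Transfer each piece to the horizontal axis through the centroid using Ī + A·d² with d = y − 8:
  web: d = 0 cm → contributes +477.8667 cm⁴
  top flange (beyond web): d = 7.1 cm → contributes +784.5264 cm⁴
  bottom flange (beyond web): d = -7.1 cm → contributes +784.5264 cm⁴
Total I = 2046.919 cm⁴.
Radius of gyration: k = √(I/A) = √(2046.919 / 53.36) = 6.19359 cm.

k_x ≈ 6.1936 cm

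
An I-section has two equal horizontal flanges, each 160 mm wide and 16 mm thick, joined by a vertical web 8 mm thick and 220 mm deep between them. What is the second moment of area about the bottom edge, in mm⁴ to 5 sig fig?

Split into non-overlapping primitives; take the origin at the lower-left of the bounding box.
Bottom flange: 160 × 16, A = 2 560 mm², y = 8 mm, Ī = 54613.33 mm⁴.
Web: 8 × 220, A = 1 760 mm², y = 126 mm, Ī = 7 098 667 mm⁴.
Top flange: 160 × 16, A = 2 560 mm², y = 244 mm, Ī = 54613.33 mm⁴.
Transfer each piece to the bottom edge using Ī + A·d² with d = y − 0:
  bottom flange: d = 8 mm → contributes +218453.3 mm⁴
  web: d = 126 mm → contributes +35 040 427 mm⁴
  top flange: d = 244 mm → contributes +152 466 773 mm⁴
Total I = 187 725 653 mm⁴.

I_base ≈ 1.8773 × 10⁸ mm⁴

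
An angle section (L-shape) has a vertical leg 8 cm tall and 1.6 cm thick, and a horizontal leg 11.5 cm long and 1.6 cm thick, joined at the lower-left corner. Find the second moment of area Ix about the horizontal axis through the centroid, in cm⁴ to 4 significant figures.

Ix ≈ 144.1 cm⁴

Split into non-overlapping primitives; take the origin at the lower-left of the bounding box.
Vertical leg: 1.6 × 8, A = 12.8 cm², y = 4 cm, Ī = 68.2667 cm⁴.
Horizontal leg (remainder): 9.9 × 1.6, A = 15.84 cm², y = 0.8 cm, Ī = 3.3792 cm⁴.
Centroid: ȳ = ΣA·y / ΣA = 2.23017 cm.
Transfer each piece to the horizontal axis through the centroid using Ī + A·d² with d = y − 2.23017:
  vertical leg: d = 1.76983 cm → contributes +108.36 cm⁴
  horizontal leg (remainder): d = -1.43017 cm → contributes +35.778 cm⁴
Total I = 144.138 cm⁴.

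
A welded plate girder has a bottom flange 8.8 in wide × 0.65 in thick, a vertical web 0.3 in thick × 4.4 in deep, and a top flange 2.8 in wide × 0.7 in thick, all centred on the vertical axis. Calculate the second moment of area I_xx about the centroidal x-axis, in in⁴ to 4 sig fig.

I_xx ≈ 41.71 in⁴

Break the section into simple shapes (no overlaps), measuring from the bottom-left corner of the bounding box.
Bottom plate: 8.8 × 0.65, A = 5.72 in², y = 0.325 in, Ī = 0.201392 in⁴.
Web plate: 0.3 × 4.4, A = 1.32 in², y = 2.85 in, Ī = 2.1296 in⁴.
Top plate: 2.8 × 0.7, A = 1.96 in², y = 5.4 in, Ī = 0.0800333 in⁴.
Centroid: ȳ = ΣA·y / ΣA = 1.80056 in.
Transfer each piece to the centroidal x-axis using Ī + A·d² with d = y − 1.80056:
  bottom plate: d = -1.47556 in → contributes +12.6553 in⁴
  web plate: d = 1.04944 in → contributes +3.58336 in⁴
  top plate: d = 3.59944 in → contributes +25.4738 in⁴
Total I = 41.7125 in⁴.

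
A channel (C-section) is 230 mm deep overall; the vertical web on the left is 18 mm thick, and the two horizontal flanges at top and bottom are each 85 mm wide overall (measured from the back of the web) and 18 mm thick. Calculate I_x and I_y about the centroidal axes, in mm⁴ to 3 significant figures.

I_x ≈ 4.54 × 10⁷ mm⁴, I_y ≈ 3.77 × 10⁶ mm⁴

Break the section into simple shapes (no overlaps), measuring from the bottom-left corner of the bounding box.
Web: 18 × 230, A = 4 140 mm², y = 115 mm, Ī = 18 250 500 mm⁴.
Top flange (beyond web): 67 × 18, A = 1 206 mm², y = 221 mm, Ī = 32 562 mm⁴.
Bottom flange (beyond web): 67 × 18, A = 1 206 mm², y = 9 mm, Ī = 32 562 mm⁴.
By symmetry the centroid is at mid-height, ȳ = 115 mm.
Transfer each piece to the centroidal x-axis using Ī + A·d² with d = y − 115:
  web: d = 0 mm → contributes +18 250 500 mm⁴
  top flange (beyond web): d = 106 mm → contributes +13 583 178 mm⁴
  bottom flange (beyond web): d = -106 mm → contributes +13 583 178 mm⁴
Total I = 45 416 856 mm⁴.
For the y-axis: x̄ = 24.646 mm.
Repeating about the centroidal y-axis gives I_y = 3 766 913 mm⁴.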